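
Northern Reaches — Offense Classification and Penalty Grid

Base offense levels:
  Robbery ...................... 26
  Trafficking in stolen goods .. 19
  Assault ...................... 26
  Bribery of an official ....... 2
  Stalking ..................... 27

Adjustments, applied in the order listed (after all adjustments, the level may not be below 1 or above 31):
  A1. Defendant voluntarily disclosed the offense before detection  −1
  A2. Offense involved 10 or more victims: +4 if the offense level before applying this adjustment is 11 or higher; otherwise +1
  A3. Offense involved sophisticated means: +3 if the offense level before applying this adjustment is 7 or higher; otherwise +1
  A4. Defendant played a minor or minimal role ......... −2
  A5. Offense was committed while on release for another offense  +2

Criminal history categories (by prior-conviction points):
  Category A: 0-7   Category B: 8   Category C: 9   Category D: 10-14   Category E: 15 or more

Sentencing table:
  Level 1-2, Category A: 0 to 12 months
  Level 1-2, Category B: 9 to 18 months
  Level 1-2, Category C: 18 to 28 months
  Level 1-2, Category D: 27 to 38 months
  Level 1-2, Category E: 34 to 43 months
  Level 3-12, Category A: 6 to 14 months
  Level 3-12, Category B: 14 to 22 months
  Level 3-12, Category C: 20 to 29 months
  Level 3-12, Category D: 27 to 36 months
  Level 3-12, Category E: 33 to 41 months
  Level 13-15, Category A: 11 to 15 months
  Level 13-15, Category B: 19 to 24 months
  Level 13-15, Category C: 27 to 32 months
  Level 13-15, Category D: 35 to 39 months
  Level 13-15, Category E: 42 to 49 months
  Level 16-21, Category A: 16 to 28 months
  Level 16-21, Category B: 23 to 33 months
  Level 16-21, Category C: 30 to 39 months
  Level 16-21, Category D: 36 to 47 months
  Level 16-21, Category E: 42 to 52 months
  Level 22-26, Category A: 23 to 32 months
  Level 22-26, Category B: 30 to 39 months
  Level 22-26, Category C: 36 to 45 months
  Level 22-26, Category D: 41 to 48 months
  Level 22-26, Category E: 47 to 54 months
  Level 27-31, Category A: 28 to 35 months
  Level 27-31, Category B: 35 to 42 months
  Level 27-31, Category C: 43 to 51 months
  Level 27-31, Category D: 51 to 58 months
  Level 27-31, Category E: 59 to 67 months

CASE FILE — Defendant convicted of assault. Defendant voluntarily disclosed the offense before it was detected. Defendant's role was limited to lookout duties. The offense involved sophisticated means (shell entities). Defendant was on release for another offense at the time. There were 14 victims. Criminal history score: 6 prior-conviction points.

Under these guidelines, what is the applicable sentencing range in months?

Base offense level for assault: 26.
A1 applies: 26 − 1 = 25.
A2 applies (level before this adjustment is 25 ≥ 11, so +4): 25 + 4 = 29.
A3 applies (level before this adjustment is 29 ≥ 7, so +3): 29 + 3 = 32.
A4 applies: 32 − 2 = 30.
A5 applies: 30 + 2 = 32.
Level 32 exceeds the maximum of 31; capped at 31.
Final offense level: 31.
Criminal history: 6 prior points → Category A (0-7).
Level 31 falls in the 27-31 band.
Grid: Level 27-31 × Category A = 28-35 months.

28-35 months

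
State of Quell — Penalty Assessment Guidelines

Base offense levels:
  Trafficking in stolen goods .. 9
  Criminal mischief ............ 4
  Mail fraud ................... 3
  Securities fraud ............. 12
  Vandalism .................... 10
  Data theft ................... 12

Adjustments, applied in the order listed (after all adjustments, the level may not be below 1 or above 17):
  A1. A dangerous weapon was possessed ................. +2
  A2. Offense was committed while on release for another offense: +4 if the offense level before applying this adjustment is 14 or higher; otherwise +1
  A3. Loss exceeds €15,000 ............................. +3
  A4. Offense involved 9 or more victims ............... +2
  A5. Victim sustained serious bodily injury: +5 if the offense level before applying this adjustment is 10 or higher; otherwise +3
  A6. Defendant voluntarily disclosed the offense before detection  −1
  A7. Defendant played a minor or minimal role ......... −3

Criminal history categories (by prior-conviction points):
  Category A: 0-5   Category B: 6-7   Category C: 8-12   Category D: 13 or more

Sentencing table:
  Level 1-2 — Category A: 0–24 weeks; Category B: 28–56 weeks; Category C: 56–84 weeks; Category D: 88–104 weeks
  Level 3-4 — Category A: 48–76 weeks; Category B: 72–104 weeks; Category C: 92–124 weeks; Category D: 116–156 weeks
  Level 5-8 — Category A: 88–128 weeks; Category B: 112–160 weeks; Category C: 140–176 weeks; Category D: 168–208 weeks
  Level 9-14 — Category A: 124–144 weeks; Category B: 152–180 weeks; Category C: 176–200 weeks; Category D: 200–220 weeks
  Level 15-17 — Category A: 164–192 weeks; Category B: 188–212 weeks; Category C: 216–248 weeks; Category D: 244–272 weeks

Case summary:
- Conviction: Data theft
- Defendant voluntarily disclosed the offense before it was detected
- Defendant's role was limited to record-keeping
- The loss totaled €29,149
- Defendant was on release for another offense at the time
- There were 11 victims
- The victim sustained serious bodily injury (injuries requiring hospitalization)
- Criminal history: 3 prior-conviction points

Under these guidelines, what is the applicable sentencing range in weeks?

164-192 weeks

Base offense level for data theft: 12.
A2 applies (level before this adjustment is 12 < 14, so +1): 12 + 1 = 13.
A3 applies: 13 + 3 = 16.
A4 applies: 16 + 2 = 18.
A5 applies (level before this adjustment is 18 ≥ 10, so +5): 18 + 5 = 23.
A6 applies: 23 − 1 = 22.
A7 applies: 22 − 3 = 19.
Level 19 exceeds the maximum of 17; capped at 17.
Final offense level: 17.
Criminal history: 3 prior points → Category A (0-5).
Level 17 falls in the 15-17 band.
Grid: Level 15-17 × Category A = 164-192 weeks.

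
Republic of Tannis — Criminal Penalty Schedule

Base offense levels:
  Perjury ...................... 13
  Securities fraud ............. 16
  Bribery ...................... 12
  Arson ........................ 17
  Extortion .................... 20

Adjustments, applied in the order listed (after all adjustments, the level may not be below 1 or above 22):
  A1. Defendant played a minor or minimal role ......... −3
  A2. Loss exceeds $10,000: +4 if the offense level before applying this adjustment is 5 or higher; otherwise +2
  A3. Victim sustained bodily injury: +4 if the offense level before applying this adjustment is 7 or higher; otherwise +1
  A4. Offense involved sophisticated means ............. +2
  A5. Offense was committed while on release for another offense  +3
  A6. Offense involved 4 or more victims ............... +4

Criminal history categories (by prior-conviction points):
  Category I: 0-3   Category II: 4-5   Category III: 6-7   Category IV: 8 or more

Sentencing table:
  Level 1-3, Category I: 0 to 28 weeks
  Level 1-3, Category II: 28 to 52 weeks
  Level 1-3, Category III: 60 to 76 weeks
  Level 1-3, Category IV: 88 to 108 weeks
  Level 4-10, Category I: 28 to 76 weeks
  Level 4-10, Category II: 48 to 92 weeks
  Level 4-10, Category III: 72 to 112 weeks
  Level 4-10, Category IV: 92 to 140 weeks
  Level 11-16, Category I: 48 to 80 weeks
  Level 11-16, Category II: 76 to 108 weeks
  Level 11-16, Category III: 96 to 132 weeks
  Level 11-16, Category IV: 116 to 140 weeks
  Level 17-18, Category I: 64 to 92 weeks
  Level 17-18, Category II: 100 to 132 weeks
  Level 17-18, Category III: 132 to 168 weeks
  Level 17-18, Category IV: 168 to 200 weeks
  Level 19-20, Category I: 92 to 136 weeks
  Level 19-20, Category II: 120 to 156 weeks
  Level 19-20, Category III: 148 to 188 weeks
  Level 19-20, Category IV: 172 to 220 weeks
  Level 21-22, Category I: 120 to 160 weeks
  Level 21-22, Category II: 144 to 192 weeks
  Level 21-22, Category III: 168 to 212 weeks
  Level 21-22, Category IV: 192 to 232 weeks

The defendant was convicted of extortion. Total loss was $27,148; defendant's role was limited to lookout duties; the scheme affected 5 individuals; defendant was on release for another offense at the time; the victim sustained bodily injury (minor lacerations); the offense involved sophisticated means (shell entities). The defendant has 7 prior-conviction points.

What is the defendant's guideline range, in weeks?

168-212 weeks

Base offense level for extortion: 20.
A1 applies: 20 − 3 = 17.
A2 applies (level before this adjustment is 17 ≥ 5, so +4): 17 + 4 = 21.
A3 applies (level before this adjustment is 21 ≥ 7, so +4): 21 + 4 = 25.
A4 applies: 25 + 2 = 27.
A5 applies: 27 + 3 = 30.
A6 applies: 30 + 4 = 34.
Level 34 exceeds the maximum of 22; capped at 22.
Final offense level: 22.
Criminal history: 7 prior points → Category III (6-7).
Level 22 falls in the 21-22 band.
Grid: Level 21-22 × Category III = 168-212 weeks.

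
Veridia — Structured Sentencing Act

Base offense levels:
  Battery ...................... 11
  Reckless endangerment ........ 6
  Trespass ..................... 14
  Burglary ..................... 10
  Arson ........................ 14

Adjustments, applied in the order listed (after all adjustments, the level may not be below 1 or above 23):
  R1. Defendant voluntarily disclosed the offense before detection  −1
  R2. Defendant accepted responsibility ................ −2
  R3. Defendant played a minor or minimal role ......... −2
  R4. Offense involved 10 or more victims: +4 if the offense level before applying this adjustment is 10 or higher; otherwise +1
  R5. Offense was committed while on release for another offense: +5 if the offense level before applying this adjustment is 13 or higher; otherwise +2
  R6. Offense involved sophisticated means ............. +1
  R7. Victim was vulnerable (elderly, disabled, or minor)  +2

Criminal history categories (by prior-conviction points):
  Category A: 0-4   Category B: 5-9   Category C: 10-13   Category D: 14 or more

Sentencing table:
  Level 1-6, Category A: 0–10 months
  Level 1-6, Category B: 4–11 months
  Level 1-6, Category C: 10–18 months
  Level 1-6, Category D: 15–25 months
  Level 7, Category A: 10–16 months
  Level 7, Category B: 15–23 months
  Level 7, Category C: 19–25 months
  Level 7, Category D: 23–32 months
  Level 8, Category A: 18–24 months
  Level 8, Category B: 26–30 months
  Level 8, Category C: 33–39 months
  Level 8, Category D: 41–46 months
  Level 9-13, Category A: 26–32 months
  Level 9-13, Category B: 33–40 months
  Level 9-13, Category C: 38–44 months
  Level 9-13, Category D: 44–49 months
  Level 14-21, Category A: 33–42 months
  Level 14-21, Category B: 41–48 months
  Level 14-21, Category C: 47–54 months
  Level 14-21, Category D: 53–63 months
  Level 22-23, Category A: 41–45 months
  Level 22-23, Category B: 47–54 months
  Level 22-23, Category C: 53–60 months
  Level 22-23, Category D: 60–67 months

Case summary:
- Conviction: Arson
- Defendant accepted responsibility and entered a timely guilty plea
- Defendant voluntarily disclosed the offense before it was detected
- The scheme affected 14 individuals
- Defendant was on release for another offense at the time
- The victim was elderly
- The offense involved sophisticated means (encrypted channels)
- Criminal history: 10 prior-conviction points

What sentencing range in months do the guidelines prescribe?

Base offense level for arson: 14.
R1 applies: 14 − 1 = 13.
R2 applies: 13 − 2 = 11.
R4 applies (level before this adjustment is 11 ≥ 10, so +4): 11 + 4 = 15.
R5 applies (level before this adjustment is 15 ≥ 13, so +5): 15 + 5 = 20.
R6 applies: 20 + 1 = 21.
R7 applies: 21 + 2 = 23.
Final offense level: 23.
Criminal history: 10 prior points → Category C (10-13).
Level 23 falls in the 22-23 band.
Grid: Level 22-23 × Category C = 53-60 months.

53-60 months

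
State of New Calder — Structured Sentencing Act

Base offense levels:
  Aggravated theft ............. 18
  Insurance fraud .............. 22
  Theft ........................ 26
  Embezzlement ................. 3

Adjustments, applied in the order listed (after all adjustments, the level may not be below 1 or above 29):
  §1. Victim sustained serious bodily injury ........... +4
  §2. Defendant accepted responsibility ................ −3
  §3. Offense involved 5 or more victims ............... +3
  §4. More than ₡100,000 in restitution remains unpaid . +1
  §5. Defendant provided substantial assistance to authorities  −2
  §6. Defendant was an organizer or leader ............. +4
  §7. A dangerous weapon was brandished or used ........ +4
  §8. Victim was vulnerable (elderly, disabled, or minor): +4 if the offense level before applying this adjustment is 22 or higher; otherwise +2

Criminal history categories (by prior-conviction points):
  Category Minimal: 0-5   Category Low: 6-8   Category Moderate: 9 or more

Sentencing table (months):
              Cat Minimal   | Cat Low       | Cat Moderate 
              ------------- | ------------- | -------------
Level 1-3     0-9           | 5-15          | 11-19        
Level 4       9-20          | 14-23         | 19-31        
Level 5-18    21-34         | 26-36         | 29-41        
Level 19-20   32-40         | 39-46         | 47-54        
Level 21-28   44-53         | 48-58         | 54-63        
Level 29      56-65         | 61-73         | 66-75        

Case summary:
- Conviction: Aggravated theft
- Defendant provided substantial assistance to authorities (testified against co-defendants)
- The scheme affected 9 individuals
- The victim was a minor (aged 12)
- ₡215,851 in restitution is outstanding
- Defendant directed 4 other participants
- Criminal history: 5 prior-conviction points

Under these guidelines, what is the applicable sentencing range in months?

44-53 months

Base offense level for aggravated theft: 18.
§1 does not apply.
§3 applies: 18 + 3 = 21.
§4 applies: 21 + 1 = 22.
§5 applies: 22 − 2 = 20.
§6 applies: 20 + 4 = 24.
§8 applies (level before this adjustment is 24 ≥ 22, so +4): 24 + 4 = 28.
Final offense level: 28.
Criminal history: 5 prior points → Category Minimal (0-5).
Level 28 falls in the 21-28 band.
Grid: Level 21-28 × Category Minimal = 44-53 months.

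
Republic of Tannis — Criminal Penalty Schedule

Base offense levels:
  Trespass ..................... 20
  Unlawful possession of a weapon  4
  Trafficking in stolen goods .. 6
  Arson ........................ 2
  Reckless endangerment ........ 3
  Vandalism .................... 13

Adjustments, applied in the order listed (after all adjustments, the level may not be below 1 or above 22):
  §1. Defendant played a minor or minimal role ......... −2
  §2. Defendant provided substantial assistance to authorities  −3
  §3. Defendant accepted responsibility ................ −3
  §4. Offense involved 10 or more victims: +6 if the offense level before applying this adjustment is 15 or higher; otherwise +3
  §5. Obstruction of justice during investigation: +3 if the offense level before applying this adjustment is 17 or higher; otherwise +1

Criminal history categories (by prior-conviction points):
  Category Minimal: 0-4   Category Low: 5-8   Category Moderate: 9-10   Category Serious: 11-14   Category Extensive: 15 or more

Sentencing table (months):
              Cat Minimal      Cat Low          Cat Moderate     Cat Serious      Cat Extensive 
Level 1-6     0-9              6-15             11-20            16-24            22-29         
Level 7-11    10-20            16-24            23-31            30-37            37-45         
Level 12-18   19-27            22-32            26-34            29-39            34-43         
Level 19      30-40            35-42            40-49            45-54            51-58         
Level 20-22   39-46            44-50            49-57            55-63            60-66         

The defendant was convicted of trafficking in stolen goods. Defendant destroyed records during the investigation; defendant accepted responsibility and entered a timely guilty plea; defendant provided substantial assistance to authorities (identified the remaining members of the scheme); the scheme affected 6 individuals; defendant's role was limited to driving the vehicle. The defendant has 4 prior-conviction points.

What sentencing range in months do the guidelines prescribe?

0-9 months

Base offense level for trafficking in stolen goods: 6.
§1 applies: 6 − 2 = 4.
§2 applies: 4 − 3 = 1.
§3 applies: 1 − 3 = -2.
§5 applies (level before this adjustment is -2 < 17, so +1): -2 + 1 = -1.
Level -1 is below the minimum of 1; floored at 1.
Final offense level: 1.
Criminal history: 4 prior points → Category Minimal (0-4).
Level 1 falls in the 1-6 band.
Grid: Level 1-6 × Category Minimal = 0-9 months.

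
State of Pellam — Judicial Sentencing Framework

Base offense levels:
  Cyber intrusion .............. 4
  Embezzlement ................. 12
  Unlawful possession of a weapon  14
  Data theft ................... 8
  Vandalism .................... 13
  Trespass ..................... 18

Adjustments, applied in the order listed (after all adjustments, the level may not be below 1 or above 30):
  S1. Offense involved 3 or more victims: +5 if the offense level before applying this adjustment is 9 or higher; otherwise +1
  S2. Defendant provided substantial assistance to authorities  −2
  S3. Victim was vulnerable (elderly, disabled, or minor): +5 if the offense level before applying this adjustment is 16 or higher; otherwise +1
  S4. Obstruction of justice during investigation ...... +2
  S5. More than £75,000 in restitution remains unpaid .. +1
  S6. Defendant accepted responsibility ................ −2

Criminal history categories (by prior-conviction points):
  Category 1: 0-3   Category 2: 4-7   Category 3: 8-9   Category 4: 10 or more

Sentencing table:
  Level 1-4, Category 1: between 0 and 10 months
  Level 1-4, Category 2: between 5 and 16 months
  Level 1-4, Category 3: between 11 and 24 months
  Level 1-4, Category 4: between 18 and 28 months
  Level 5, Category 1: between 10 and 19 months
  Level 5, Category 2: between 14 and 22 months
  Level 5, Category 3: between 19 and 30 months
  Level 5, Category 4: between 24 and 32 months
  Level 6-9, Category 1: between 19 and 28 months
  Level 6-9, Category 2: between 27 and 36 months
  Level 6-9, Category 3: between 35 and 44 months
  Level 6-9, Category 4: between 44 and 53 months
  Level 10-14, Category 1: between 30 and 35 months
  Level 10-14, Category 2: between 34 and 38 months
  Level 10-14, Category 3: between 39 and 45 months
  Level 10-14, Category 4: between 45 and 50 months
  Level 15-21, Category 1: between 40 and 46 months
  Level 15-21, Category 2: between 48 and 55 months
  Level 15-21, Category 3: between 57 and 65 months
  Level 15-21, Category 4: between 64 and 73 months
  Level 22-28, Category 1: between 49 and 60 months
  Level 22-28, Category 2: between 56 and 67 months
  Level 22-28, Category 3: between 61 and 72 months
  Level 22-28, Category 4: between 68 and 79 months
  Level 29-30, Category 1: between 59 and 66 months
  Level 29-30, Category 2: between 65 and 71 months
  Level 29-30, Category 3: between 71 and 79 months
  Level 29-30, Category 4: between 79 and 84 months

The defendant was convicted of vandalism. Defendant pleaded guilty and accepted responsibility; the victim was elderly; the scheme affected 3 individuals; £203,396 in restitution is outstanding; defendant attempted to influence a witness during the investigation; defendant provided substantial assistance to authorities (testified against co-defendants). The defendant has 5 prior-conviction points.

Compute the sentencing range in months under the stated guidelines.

Base offense level for vandalism: 13.
S1 applies (level before this adjustment is 13 ≥ 9, so +5): 13 + 5 = 18.
S2 applies: 18 − 2 = 16.
S3 applies (level before this adjustment is 16 ≥ 16, so +5): 16 + 5 = 21.
S4 applies: 21 + 2 = 23.
S5 applies: 23 + 1 = 24.
S6 applies: 24 − 2 = 22.
Final offense level: 22.
Criminal history: 5 prior points → Category 2 (4-7).
Level 22 falls in the 22-28 band.
Grid: Level 22-28 × Category 2 = 56-67 months.

56-67 months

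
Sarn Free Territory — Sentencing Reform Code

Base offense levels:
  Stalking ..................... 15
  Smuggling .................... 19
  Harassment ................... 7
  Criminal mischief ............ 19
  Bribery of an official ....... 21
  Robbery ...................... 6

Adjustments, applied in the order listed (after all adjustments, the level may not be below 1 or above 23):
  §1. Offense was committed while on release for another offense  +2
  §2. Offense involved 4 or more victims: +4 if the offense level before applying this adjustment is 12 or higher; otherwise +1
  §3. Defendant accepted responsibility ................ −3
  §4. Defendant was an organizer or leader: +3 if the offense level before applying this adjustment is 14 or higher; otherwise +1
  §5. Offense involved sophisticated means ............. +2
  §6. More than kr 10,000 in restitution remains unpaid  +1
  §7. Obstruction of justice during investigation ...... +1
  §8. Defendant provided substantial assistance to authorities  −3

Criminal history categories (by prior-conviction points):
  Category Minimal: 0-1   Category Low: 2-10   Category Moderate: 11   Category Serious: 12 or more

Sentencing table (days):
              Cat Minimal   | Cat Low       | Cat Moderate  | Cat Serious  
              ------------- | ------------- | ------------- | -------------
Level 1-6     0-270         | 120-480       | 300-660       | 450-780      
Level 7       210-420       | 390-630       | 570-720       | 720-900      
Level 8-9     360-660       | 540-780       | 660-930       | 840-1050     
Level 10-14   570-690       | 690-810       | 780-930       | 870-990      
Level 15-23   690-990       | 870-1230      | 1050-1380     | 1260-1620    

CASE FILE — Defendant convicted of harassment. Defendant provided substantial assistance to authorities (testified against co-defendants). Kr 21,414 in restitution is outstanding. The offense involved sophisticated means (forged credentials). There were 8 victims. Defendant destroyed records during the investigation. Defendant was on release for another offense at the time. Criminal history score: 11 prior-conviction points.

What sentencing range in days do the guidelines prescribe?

Base offense level for harassment: 7.
§1 applies: 7 + 2 = 9.
§2 applies (level before this adjustment is 9 < 12, so +1): 9 + 1 = 10.
§4 does not apply.
§5 applies: 10 + 2 = 12.
§6 applies: 12 + 1 = 13.
§7 applies: 13 + 1 = 14.
§8 applies: 14 − 3 = 11.
Final offense level: 11.
Criminal history: 11 prior points → Category Moderate (11).
Level 11 falls in the 10-14 band.
Grid: Level 10-14 × Category Moderate = 780-930 days.

780-930 days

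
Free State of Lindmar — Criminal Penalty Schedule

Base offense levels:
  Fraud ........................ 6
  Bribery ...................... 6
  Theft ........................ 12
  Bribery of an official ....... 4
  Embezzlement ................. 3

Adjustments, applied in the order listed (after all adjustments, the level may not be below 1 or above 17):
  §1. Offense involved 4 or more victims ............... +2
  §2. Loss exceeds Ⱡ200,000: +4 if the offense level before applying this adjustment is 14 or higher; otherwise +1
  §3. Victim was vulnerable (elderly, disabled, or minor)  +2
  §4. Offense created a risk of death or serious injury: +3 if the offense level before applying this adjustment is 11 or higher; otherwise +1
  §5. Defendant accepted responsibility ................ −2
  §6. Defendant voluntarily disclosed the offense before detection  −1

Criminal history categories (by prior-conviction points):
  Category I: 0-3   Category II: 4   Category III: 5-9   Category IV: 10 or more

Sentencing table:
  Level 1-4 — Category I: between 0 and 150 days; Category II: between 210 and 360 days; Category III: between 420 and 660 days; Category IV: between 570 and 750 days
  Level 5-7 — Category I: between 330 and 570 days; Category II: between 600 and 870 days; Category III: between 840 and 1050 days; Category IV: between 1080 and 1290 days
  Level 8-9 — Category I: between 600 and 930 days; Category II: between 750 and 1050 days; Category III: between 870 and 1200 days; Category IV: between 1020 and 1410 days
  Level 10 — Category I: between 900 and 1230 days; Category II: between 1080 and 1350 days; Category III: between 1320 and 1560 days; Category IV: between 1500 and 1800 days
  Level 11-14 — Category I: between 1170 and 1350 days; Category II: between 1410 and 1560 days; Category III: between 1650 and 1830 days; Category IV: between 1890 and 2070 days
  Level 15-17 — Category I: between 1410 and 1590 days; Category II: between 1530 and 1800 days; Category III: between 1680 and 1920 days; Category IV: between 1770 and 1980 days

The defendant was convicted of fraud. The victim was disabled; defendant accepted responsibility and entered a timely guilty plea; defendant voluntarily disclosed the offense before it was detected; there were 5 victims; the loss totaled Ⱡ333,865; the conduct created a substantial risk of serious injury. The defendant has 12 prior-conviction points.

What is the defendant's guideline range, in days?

1890-2070 days

Base offense level for fraud: 6.
§1 applies: 6 + 2 = 8.
§2 applies (level before this adjustment is 8 < 14, so +1): 8 + 1 = 9.
§3 applies: 9 + 2 = 11.
§4 applies (level before this adjustment is 11 ≥ 11, so +3): 11 + 3 = 14.
§5 applies: 14 − 2 = 12.
§6 applies: 12 − 1 = 11.
Final offense level: 11.
Criminal history: 12 prior points → Category IV (10+).
Level 11 falls in the 11-14 band.
Grid: Level 11-14 × Category IV = 1890-2070 days.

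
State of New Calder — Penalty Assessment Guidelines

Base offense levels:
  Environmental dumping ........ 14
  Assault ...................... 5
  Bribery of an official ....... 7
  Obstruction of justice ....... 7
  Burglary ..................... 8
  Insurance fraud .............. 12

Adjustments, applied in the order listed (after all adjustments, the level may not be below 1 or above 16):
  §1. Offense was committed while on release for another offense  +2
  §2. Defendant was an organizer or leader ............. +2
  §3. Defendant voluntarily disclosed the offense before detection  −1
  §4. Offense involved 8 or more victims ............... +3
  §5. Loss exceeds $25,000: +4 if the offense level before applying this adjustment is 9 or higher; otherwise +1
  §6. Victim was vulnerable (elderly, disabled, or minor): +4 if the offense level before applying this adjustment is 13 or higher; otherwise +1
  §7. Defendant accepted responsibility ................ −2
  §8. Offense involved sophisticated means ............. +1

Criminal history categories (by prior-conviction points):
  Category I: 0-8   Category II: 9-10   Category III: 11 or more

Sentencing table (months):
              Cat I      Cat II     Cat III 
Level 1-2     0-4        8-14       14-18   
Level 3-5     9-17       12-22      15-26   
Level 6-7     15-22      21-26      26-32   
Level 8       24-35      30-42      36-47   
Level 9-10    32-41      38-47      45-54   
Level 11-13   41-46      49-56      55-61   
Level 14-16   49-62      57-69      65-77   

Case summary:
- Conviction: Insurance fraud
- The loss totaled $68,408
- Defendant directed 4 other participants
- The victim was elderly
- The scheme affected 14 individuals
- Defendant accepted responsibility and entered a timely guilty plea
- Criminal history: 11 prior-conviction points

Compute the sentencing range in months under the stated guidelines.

Base offense level for insurance fraud: 12.
§1 does not apply.
§2 applies: 12 + 2 = 14.
§4 applies: 14 + 3 = 17.
§5 applies (level before this adjustment is 17 ≥ 9, so +4): 17 + 4 = 21.
§6 applies (level before this adjustment is 21 ≥ 13, so +4): 21 + 4 = 25.
§7 applies: 25 − 2 = 23.
§8 does not apply.
Level 23 exceeds the maximum of 16; capped at 16.
Final offense level: 16.
Criminal history: 11 prior points → Category III (11+).
Level 16 falls in the 14-16 band.
Grid: Level 14-16 × Category III = 65-77 months.

65-77 months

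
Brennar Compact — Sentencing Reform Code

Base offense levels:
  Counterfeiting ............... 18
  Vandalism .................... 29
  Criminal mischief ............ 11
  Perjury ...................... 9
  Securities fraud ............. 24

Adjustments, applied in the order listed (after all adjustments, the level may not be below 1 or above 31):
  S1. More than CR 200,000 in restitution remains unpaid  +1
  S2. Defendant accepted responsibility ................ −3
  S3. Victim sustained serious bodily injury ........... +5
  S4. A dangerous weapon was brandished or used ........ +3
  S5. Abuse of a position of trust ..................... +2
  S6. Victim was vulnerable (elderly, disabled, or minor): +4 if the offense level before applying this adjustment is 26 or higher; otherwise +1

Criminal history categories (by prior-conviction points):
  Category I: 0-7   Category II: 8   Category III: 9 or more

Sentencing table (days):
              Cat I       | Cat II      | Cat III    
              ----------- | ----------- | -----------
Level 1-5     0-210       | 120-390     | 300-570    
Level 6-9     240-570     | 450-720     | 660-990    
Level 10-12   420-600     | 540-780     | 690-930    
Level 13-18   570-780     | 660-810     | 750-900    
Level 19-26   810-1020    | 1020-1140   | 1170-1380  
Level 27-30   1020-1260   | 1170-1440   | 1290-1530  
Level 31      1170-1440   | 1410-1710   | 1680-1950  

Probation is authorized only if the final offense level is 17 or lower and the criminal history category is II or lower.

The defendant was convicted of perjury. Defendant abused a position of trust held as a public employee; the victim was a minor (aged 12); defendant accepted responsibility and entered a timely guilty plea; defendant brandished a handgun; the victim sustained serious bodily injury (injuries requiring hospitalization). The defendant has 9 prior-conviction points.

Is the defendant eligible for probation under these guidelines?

Base offense level for perjury: 9.
S2 applies: 9 − 3 = 6.
S3 applies: 6 + 5 = 11.
S4 applies: 11 + 3 = 14.
S5 applies: 14 + 2 = 16.
S6 applies (level before this adjustment is 16 < 26, so +1): 16 + 1 = 17.
Final offense level: 17.
Criminal history: 9 prior points → Category III (9+).
Level 17 falls in the 13-18 band.
Grid: Level 13-18 × Category III = 750-900 days.
Probation check: level 17 ≤ 17 and category III > II → not eligible.

No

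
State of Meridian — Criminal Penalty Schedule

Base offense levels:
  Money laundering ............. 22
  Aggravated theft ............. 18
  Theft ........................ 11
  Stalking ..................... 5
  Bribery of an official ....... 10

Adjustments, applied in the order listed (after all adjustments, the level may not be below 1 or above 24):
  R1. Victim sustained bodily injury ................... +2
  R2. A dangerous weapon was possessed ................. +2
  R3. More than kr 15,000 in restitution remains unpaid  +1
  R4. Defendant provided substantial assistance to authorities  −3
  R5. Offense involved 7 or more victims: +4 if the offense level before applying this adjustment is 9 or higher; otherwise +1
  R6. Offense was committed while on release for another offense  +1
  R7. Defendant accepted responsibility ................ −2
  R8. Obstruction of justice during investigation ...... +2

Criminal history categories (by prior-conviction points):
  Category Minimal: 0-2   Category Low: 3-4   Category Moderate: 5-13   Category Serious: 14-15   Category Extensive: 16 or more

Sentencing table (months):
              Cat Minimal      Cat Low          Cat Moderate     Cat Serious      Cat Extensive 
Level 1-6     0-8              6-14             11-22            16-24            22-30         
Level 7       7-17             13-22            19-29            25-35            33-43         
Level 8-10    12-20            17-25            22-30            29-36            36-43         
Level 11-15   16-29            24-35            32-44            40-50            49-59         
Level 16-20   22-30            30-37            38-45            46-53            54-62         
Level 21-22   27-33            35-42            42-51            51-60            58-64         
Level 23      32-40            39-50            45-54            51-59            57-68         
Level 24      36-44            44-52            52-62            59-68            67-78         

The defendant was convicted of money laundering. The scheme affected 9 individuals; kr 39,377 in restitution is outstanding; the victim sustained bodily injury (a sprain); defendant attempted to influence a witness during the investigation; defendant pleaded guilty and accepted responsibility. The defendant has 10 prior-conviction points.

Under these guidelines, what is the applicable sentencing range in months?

Base offense level for money laundering: 22.
R1 applies: 22 + 2 = 24.
R3 applies: 24 + 1 = 25.
R5 applies (level before this adjustment is 25 ≥ 9, so +4): 25 + 4 = 29.
R7 applies: 29 − 2 = 27.
R8 applies: 27 + 2 = 29.
Level 29 exceeds the maximum of 24; capped at 24.
Final offense level: 24.
Criminal history: 10 prior points → Category Moderate (5-13).
Level 24 falls in the 24 band.
Grid: Level 24 × Category Moderate = 52-62 months.

52-62 months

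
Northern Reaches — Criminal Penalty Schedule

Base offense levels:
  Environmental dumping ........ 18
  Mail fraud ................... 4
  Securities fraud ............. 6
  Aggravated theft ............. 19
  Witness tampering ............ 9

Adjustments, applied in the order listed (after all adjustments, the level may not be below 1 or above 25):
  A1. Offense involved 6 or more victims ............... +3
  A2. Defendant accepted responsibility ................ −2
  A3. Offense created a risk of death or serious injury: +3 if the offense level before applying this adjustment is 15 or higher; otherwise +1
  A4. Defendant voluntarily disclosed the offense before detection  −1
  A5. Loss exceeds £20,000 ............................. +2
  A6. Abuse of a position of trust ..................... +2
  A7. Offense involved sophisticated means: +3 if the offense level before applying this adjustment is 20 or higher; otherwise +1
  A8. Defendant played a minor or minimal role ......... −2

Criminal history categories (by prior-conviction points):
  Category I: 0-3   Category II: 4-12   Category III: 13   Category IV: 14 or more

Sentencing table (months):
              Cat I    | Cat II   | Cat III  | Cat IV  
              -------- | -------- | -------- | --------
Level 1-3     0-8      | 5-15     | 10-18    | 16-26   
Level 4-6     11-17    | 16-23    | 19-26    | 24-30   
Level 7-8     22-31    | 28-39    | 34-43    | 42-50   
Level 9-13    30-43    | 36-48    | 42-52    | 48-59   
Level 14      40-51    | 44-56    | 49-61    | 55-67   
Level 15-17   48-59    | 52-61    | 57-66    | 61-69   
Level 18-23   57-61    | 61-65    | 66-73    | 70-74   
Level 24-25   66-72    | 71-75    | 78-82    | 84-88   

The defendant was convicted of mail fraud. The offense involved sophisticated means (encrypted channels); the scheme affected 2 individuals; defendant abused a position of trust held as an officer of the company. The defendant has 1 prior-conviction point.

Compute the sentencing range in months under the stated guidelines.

Base offense level for mail fraud: 4.
A1 does not apply.
A5 does not apply.
A6 applies: 4 + 2 = 6.
A7 applies (level before this adjustment is 6 < 20, so +1): 6 + 1 = 7.
Final offense level: 7.
Criminal history: 1 prior point → Category I (0-3).
Level 7 falls in the 7-8 band.
Grid: Level 7-8 × Category I = 22-31 months.

22-31 months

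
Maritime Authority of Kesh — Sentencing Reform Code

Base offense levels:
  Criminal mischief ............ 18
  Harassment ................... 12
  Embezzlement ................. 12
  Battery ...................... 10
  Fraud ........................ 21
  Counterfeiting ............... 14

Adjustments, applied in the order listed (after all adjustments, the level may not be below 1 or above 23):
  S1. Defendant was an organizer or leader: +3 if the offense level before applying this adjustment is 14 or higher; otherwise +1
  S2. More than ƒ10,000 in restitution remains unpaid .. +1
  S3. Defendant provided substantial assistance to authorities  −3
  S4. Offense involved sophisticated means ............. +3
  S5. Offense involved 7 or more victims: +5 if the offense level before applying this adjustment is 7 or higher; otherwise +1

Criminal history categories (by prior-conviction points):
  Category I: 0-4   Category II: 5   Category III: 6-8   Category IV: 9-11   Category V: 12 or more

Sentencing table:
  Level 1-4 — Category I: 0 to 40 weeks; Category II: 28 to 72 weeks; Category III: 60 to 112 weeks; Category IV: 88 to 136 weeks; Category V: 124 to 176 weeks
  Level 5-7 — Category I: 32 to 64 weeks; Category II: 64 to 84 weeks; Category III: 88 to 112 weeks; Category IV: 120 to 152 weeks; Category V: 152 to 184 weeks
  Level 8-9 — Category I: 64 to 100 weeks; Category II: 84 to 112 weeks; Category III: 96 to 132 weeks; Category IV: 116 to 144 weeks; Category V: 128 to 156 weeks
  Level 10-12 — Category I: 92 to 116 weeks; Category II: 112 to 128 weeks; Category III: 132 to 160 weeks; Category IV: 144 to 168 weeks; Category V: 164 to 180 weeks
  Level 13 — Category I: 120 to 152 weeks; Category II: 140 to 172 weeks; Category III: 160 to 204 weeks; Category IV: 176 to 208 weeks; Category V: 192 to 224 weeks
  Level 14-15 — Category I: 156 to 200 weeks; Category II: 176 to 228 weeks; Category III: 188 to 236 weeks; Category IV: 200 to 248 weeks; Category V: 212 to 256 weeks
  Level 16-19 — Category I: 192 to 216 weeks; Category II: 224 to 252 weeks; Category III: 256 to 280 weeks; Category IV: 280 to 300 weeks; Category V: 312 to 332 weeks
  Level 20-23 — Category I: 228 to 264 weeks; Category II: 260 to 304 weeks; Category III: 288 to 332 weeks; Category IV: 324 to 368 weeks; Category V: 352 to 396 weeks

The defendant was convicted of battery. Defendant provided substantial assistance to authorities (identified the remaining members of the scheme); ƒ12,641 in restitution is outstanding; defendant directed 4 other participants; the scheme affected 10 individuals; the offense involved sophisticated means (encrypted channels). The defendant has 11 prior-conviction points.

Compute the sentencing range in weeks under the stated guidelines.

Base offense level for battery: 10.
S1 applies (level before this adjustment is 10 < 14, so +1): 10 + 1 = 11.
S2 applies: 11 + 1 = 12.
S3 applies: 12 − 3 = 9.
S4 applies: 9 + 3 = 12.
S5 applies (level before this adjustment is 12 ≥ 7, so +5): 12 + 5 = 17.
Final offense level: 17.
Criminal history: 11 prior points → Category IV (9-11).
Level 17 falls in the 16-19 band.
Grid: Level 16-19 × Category IV = 280-300 weeks.

280-300 weeks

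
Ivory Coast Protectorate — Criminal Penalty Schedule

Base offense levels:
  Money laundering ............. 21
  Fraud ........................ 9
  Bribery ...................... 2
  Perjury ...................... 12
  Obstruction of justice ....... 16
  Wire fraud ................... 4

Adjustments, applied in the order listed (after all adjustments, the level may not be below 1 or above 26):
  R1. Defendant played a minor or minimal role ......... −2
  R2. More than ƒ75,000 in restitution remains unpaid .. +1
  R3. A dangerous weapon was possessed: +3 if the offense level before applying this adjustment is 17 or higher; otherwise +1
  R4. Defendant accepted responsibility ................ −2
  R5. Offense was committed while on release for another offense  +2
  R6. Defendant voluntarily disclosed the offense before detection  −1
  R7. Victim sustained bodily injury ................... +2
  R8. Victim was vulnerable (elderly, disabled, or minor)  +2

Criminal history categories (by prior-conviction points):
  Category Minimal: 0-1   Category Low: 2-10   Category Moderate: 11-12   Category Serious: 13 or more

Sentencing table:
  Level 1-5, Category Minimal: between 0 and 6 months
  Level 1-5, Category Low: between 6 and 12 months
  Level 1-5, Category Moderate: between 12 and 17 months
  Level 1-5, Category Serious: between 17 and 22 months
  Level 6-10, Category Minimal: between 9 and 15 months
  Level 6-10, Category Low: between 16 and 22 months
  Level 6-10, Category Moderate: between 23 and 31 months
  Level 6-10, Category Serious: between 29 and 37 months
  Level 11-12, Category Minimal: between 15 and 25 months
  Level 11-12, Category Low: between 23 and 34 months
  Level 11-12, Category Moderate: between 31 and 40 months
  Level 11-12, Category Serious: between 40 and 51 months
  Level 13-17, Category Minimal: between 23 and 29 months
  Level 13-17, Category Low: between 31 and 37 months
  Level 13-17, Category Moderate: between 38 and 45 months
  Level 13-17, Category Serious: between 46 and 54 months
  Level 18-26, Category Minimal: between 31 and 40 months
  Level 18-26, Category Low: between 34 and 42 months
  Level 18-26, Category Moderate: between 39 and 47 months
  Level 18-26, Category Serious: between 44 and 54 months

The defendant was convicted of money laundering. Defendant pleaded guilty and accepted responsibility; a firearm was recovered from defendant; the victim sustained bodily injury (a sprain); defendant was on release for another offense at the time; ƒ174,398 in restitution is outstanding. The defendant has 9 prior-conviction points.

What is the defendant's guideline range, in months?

34-42 months

Base offense level for money laundering: 21.
R1 does not apply.
R2 applies: 21 + 1 = 22.
R3 applies (level before this adjustment is 22 ≥ 17, so +3): 22 + 3 = 25.
R4 applies: 25 − 2 = 23.
R5 applies: 23 + 2 = 25.
R6 does not apply.
R7 applies: 25 + 2 = 27.
R8 does not apply.
Level 27 exceeds the maximum of 26; capped at 26.
Final offense level: 26.
Criminal history: 9 prior points → Category Low (2-10).
Level 26 falls in the 18-26 band.
Grid: Level 18-26 × Category Low = 34-42 months.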